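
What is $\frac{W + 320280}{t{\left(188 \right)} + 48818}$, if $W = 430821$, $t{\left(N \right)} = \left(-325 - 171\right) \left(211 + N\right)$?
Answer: $- \frac{751101}{149086} \approx -5.038$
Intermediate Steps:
$t{\left(N \right)} = -104656 - 496 N$ ($t{\left(N \right)} = - 496 \left(211 + N\right) = -104656 - 496 N$)
$\frac{W + 320280}{t{\left(188 \right)} + 48818} = \frac{430821 + 320280}{\left(-104656 - 93248\right) + 48818} = \frac{751101}{\left(-104656 - 93248\right) + 48818} = \frac{751101}{-197904 + 48818} = \frac{751101}{-149086} = 751101 \left(- \frac{1}{149086}\right) = - \frac{751101}{149086}$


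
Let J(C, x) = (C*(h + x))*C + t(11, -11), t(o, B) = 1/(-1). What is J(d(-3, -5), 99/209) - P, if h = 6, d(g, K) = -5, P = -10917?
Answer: 210479/19 ≈ 11078.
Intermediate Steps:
t(o, B) = -1
J(C, x) = -1 + C**2*(6 + x) (J(C, x) = (C*(6 + x))*C - 1 = C**2*(6 + x) - 1 = -1 + C**2*(6 + x))
J(d(-3, -5), 99/209) - P = (-1 + 6*(-5)**2 + (99/209)*(-5)**2) - 1*(-10917) = (-1 + 6*25 + (99*(1/209))*25) + 10917 = (-1 + 150 + (9/19)*25) + 10917 = (-1 + 150 + 225/19) + 10917 = 3056/19 + 10917 = 210479/19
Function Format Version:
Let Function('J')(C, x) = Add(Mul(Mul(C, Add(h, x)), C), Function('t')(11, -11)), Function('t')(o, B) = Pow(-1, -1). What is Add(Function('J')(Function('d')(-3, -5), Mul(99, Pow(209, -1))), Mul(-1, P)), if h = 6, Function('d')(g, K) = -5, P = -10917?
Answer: Rational(210479, 19) ≈ 11078.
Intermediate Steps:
Function('t')(o, B) = -1
Function('J')(C, x) = Add(-1, Mul(Pow(C, 2), Add(6, x))) (Function('J')(C, x) = Add(Mul(Mul(C, Add(6, x)), C), -1) = Add(Mul(Pow(C, 2), Add(6, x)), -1) = Add(-1, Mul(Pow(C, 2), Add(6, x))))
Add(Function('J')(Function('d')(-3, -5), Mul(99, Pow(209, -1))), Mul(-1, P)) = Add(Add(-1, Mul(6, Pow(-5, 2)), Mul(Mul(99, Pow(209, -1)), Pow(-5, 2))), Mul(-1, -10917)) = Add(Add(-1, Mul(6, 25), Mul(Mul(99, Rational(1, 209)), 25)), 10917) = Add(Add(-1, 150, Mul(Rational(9, 19), 25)), 10917) = Add(Add(-1, 150, Rational(225, 19)), 10917) = Add(Rational(3056, 19), 10917) = Rational(210479, 19)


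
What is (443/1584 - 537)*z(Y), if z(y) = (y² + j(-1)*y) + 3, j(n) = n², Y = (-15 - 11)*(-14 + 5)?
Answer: -15584374615/528 ≈ -2.9516e+7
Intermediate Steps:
Y = 234 (Y = -26*(-9) = 234)
z(y) = 3 + y + y² (z(y) = (y² + (-1)²*y) + 3 = (y² + 1*y) + 3 = (y² + y) + 3 = (y + y²) + 3 = 3 + y + y²)
(443/1584 - 537)*z(Y) = (443/1584 - 537)*(3 + 234 + 234²) = (443*(1/1584) - 537)*(3 + 234 + 54756) = (443/1584 - 537)*54993 = -850165/1584*54993 = -15584374615/528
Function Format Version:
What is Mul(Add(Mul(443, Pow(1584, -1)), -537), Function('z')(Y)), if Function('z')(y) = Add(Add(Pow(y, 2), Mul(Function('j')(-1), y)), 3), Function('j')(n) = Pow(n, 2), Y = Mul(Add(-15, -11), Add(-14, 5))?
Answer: Rational(-15584374615, 528) ≈ -2.9516e+7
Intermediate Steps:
Y = 234 (Y = Mul(-26, -9) = 234)
Function('z')(y) = Add(3, y, Pow(y, 2)) (Function('z')(y) = Add(Add(Pow(y, 2), Mul(Pow(-1, 2), y)), 3) = Add(Add(Pow(y, 2), Mul(1, y)), 3) = Add(Add(Pow(y, 2), y), 3) = Add(Add(y, Pow(y, 2)), 3) = Add(3, y, Pow(y, 2)))
Mul(Add(Mul(443, Pow(1584, -1)), -537), Function('z')(Y)) = Mul(Add(Mul(443, Pow(1584, -1)), -537), Add(3, 234, Pow(234, 2))) = Mul(Add(Mul(443, Rational(1, 1584)), -537), Add(3, 234, 54756)) = Mul(Add(Rational(443, 1584), -537), 54993) = Mul(Rational(-850165, 1584), 54993) = Rational(-15584374615, 528)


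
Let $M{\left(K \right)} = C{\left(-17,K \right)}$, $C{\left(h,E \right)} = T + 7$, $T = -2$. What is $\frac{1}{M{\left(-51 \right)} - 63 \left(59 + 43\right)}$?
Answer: $- \frac{1}{6421} \approx -0.00015574$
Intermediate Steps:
$C{\left(h,E \right)} = 5$ ($C{\left(h,E \right)} = -2 + 7 = 5$)
$M{\left(K \right)} = 5$
$\frac{1}{M{\left(-51 \right)} - 63 \left(59 + 43\right)} = \frac{1}{5 - 63 \left(59 + 43\right)} = \frac{1}{5 - 6426} = \frac{1}{-6421} = - \frac{1}{6421}$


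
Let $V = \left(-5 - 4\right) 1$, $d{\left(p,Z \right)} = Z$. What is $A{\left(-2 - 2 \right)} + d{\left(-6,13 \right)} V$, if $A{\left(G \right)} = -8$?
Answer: $-125$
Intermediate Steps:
$V = -9$ ($V = \left(-9\right) 1 = -9$)
$A{\left(-2 - 2 \right)} + d{\left(-6,13 \right)} V = -8 + 13 \left(-9\right) = -8 - 117 = -125$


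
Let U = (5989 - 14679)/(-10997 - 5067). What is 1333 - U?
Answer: 10702311/8032 ≈ 1332.5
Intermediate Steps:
U = 4345/8032 (U = -8690/(-16064) = -8690*(-1/16064) = 4345/8032 ≈ 0.54096)
1333 - U = 1333 - 1*4345/8032 = 1333 - 4345/8032 = 10702311/8032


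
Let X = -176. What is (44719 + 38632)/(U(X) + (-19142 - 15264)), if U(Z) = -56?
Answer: -83351/34462 ≈ -2.4186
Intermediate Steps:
(44719 + 38632)/(U(X) + (-19142 - 15264)) = (44719 + 38632)/(-56 + (-19142 - 15264)) = 83351/(-56 - 34406) = 83351/(-34462) = 83351*(-1/34462) = -83351/34462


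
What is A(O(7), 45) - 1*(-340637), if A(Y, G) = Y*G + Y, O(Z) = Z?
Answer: 340959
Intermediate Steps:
A(Y, G) = Y + G*Y (A(Y, G) = G*Y + Y = Y + G*Y)
A(O(7), 45) - 1*(-340637) = 7*(1 + 45) - 1*(-340637) = 7*46 + 340637 = 322 + 340637 = 340959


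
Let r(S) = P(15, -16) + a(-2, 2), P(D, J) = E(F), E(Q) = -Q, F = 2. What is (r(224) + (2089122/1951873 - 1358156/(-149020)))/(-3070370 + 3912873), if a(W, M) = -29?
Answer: -216237234344/8752044965603335 ≈ -2.4707e-5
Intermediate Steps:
P(D, J) = -2 (P(D, J) = -1*2 = -2)
r(S) = -31 (r(S) = -2 - 29 = -31)
(r(224) + (2089122/1951873 - 1358156/(-149020)))/(-3070370 + 3912873) = (-31 + (2089122/1951873 - 1358156/(-149020)))/(-3070370 + 3912873) = (-31 + (2089122*(1/1951873) - 1358156*(-1/149020)))/842503 = (-31 + (298446/278839 + 339539/37255))*(1/842503) = (-31 + 105795320951/10388146945)*(1/842503) = -216237234344/10388146945*1/842503 = -216237234344/8752044965603335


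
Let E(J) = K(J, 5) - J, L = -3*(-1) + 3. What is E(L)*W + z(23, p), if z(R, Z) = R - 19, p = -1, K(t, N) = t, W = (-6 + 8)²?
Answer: 4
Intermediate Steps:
W = 4 (W = 2² = 4)
L = 6 (L = 3 + 3 = 6)
z(R, Z) = -19 + R
E(J) = 0 (E(J) = J - J = 0)
E(L)*W + z(23, p) = 0*4 + (-19 + 23) = 0 + 4 = 4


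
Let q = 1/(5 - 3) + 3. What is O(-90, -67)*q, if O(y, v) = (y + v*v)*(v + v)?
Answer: -2063131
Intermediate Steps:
O(y, v) = 2*v*(y + v**2) (O(y, v) = (y + v**2)*(2*v) = 2*v*(y + v**2))
q = 7/2 (q = 1/2 + 3 = 7/2 ≈ 3.5000)
O(-90, -67)*q = (2*(-67)*(-90 + (-67)**2))*(7/2) = (2*(-67)*(-90 + 4489))*(7/2) = (2*(-67)*4399)*(7/2) = -589466*7/2 = -2063131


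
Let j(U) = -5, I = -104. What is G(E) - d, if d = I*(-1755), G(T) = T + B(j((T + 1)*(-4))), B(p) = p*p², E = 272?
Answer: -182373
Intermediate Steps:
B(p) = p³
G(T) = -125 + T (G(T) = T + (-5)³ = T - 125 = -125 + T)
d = 182520 (d = -104*(-1755) = 182520)
G(E) - d = (-125 + 272) - 1*182520 = 147 - 182520 = -182373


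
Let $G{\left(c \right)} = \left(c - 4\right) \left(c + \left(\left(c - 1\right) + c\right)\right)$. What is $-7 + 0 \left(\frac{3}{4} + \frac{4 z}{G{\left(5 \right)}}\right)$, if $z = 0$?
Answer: $-7$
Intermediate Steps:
$G{\left(c \right)} = \left(-1 + 3 c\right) \left(-4 + c\right)$ ($G{\left(c \right)} = \left(-4 + c\right) \left(c + \left(\left(-1 + c\right) + c\right)\right) = \left(-4 + c\right) \left(c + \left(-1 + 2 c\right)\right) = \left(-4 + c\right) \left(-1 + 3 c\right) = \left(-1 + 3 c\right) \left(-4 + c\right)$)
$-7 + 0 \left(\frac{3}{4} + \frac{4 z}{G{\left(5 \right)}}\right) = -7 + 0 \left(\frac{3}{4} + \frac{4 \cdot 0}{4 - 65 + 3 \cdot 5^{2}}\right) = -7 + 0 \left(3 \cdot \frac{1}{4} + \frac{0}{4 - 65 + 3 \cdot 25}\right) = -7 + 0 \left(\frac{3}{4} + \frac{0}{4 - 65 + 75}\right) = -7 + 0 \left(\frac{3}{4} + \frac{0}{14}\right) = -7 + 0 \left(\frac{3}{4} + 0 \cdot \frac{1}{14}\right) = -7 + 0 \left(\frac{3}{4} + 0\right) = -7 + 0 \cdot \frac{3}{4} = -7 + 0 = -7$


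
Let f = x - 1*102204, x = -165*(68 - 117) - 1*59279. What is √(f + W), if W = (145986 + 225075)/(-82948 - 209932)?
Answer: I*√822399302494805/73220 ≈ 391.66*I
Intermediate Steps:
x = -51194 (x = -165*(-49) - 59279 = 8085 - 59279 = -51194)
f = -153398 (f = -51194 - 1*102204 = -51194 - 102204 = -153398)
W = -371061/292880 (W = 371061/(-292880) = 371061*(-1/292880) = -371061/292880 ≈ -1.2669)
√(f + W) = √(-153398 - 371061/292880) = √(-44927577301/292880) = I*√822399302494805/73220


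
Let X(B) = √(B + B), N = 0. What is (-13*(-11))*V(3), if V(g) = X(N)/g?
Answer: 0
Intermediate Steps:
X(B) = √2*√B (X(B) = √(2*B) = √2*√B)
V(g) = 0 (V(g) = (√2*√0)/g = (√2*0)/g = 0/g = 0)
(-13*(-11))*V(3) = -13*(-11)*0 = 143*0 = 0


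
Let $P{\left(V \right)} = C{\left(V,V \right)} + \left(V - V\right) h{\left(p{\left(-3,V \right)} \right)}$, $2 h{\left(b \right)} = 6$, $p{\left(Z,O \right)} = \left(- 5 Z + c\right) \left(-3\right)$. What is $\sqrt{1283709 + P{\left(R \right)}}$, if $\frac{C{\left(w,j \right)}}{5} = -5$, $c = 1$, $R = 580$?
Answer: $2 \sqrt{320921} \approx 1133.0$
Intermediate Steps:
$C{\left(w,j \right)} = -25$ ($C{\left(w,j \right)} = 5 \left(-5\right) = -25$)
$p{\left(Z,O \right)} = -3 + 15 Z$ ($p{\left(Z,O \right)} = \left(- 5 Z + 1\right) \left(-3\right) = \left(1 - 5 Z\right) \left(-3\right) = -3 + 15 Z$)
$h{\left(b \right)} = 3$ ($h{\left(b \right)} = \frac{1}{2} \cdot 6 = 3$)
$P{\left(V \right)} = -25$ ($P{\left(V \right)} = -25 + \left(V - V\right) 3 = -25 + 0 \cdot 3 = -25 + 0 = -25$)
$\sqrt{1283709 + P{\left(R \right)}} = \sqrt{1283709 - 25} = \sqrt{1283684} = 2 \sqrt{320921}$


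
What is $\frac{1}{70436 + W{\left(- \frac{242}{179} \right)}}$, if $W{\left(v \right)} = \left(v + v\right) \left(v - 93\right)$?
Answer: $\frac{32041}{2265014152} \approx 1.4146 \cdot 10^{-5}$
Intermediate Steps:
$W{\left(v \right)} = 2 v \left(-93 + v\right)$
$\frac{1}{70436 + W{\left(- \frac{242}{179} \right)}} = \frac{1}{70436 + 2 \left(- \frac{242}{179}\right) \left(-93 - \frac{242}{179}\right)} = \frac{1}{70436 + 2 \left(- \frac{242}{179}\right) \left(- \frac{16889}{179}\right)} = \frac{1}{70436 + \frac{8174276}{32041}} = \frac{1}{\frac{2265014152}{32041}} = \frac{32041}{2265014152}$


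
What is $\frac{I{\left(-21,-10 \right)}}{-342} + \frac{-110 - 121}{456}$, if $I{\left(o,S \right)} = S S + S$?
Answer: $- \frac{117}{152} \approx -0.76974$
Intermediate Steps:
$I{\left(o,S \right)} = S + S^{2}$ ($I{\left(o,S \right)} = S^{2} + S = S + S^{2}$)
$\frac{I{\left(-21,-10 \right)}}{-342} + \frac{-110 - 121}{456} = \frac{\left(-10\right) \left(1 - 10\right)}{-342} + \frac{-110 - 121}{456} = \left(-10\right) \left(-9\right) \left(- \frac{1}{342}\right) + \left(-110 - 121\right) \frac{1}{456} = 90 \left(- \frac{1}{342}\right) - \frac{77}{152} = - \frac{5}{19} - \frac{77}{152} = - \frac{117}{152}$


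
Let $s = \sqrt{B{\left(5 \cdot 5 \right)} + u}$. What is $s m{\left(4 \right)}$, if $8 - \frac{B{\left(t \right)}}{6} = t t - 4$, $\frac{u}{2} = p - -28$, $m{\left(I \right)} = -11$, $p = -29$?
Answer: $- 44 i \sqrt{230} \approx - 667.29 i$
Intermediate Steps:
$u = -2$ ($u = 2 \left(-29 - -28\right) = 2 \left(-29 + 28\right) = 2 \left(-1\right) = -2$)
$B{\left(t \right)} = 72 - 6 t^{2}$ ($B{\left(t \right)} = 48 - 6 \left(t t - 4\right) = 48 - 6 \left(t^{2} - 4\right) = 48 - 6 \left(-4 + t^{2}\right) = 48 - \left(-24 + 6 t^{2}\right) = 72 - 6 t^{2}$)
$s = 4 i \sqrt{230}$ ($s = \sqrt{\left(72 - 6 \left(5 \cdot 5\right)^{2}\right) - 2} = \sqrt{\left(72 - 6 \cdot 25^{2}\right) - 2} = \sqrt{\left(72 - 3750\right) - 2} = \sqrt{-3678 - 2} = \sqrt{-3680} = 4 i \sqrt{230} \approx 60.663 i$)
$s m{\left(4 \right)} = 4 i \sqrt{230} \left(-11\right) = - 44 i \sqrt{230}$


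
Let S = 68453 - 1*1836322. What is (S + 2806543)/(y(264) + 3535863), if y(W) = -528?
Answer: 1038674/3535335 ≈ 0.29380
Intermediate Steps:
S = -1767869 (S = 68453 - 1836322 = -1767869)
(S + 2806543)/(y(264) + 3535863) = (-1767869 + 2806543)/(-528 + 3535863) = 1038674/3535335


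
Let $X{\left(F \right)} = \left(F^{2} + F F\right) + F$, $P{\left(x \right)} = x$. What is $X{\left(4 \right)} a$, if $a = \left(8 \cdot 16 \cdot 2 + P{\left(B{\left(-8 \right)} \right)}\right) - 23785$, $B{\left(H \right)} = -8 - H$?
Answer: $-847044$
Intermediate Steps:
$X{\left(F \right)} = F + 2 F^{2}$ ($X{\left(F \right)} = \left(F^{2} + F^{2}\right) + F = 2 F^{2} + F = F + 2 F^{2}$)
$a = -23529$ ($a = \left(8 \cdot 16 \cdot 2 - 0\right) - 23785 = \left(128 \cdot 2 + \left(-8 + 8\right)\right) - 23785 = \left(256 + 0\right) - 23785 = 256 - 23785 = -23529$)
$X{\left(4 \right)} a = 4 \left(1 + 2 \cdot 4\right) \left(-23529\right) = 4 \left(1 + 8\right) \left(-23529\right) = 4 \cdot 9 \left(-23529\right) = 36 \left(-23529\right) = -847044$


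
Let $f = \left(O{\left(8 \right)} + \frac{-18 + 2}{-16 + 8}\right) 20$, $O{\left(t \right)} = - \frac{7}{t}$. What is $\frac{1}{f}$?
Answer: $\frac{2}{45} \approx 0.044444$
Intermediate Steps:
$f = \frac{45}{2}$ ($f = \left(- \frac{7}{8} + \frac{-18 + 2}{-16 + 8}\right) 20 = \left(\left(-7\right) \frac{1}{8} - \frac{16}{-8}\right) 20 = \left(- \frac{7}{8} - -2\right) 20 = \left(- \frac{7}{8} + 2\right) 20 = \frac{9}{8} \cdot 20 = \frac{45}{2} \approx 22.5$)
$\frac{1}{f} = \frac{1}{\frac{45}{2}} = \frac{2}{45}$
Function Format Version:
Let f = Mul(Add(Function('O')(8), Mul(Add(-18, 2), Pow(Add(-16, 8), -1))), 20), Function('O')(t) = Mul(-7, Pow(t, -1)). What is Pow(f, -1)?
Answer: Rational(2, 45) ≈ 0.044444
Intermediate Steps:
f = Rational(45, 2) (f = Mul(Add(Mul(-7, Pow(8, -1)), Mul(Add(-18, 2), Pow(Add(-16, 8), -1))), 20) = Mul(Add(Mul(-7, Rational(1, 8)), Mul(-16, Pow(-8, -1))), 20) = Mul(Add(Rational(-7, 8), Mul(-16, Rational(-1, 8))), 20) = Mul(Add(Rational(-7, 8), 2), 20) = Mul(Rational(9, 8), 20) = Rational(45, 2) ≈ 22.500)
Pow(f, -1) = Pow(Rational(45, 2), -1) = Rational(2, 45)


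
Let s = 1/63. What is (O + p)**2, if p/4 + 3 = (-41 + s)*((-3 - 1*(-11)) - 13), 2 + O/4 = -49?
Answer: 1446433024/3969 ≈ 3.6443e+5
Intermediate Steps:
O = -204 (O = -8 + 4*(-49) = -8 - 196 = -204)
s = 1/63 ≈ 0.015873
p = 50884/63 (p = -12 + 4*((-41 + 1/63)*((-3 - 1*(-11)) - 13)) = -12 + 4*(-2582*((-3 + 11) - 13)/63) = -12 + 4*(-2582*(8 - 13)/63) = -12 + 4*(-2582/63*(-5)) = -12 + 4*(12910/63) = -12 + 51640/63 = 50884/63 ≈ 807.68)
(O + p)**2 = (-204 + 50884/63)**2 = (38032/63)**2 = 1446433024/3969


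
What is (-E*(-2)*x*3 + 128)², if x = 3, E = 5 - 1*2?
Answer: 33124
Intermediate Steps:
E = 3 (E = 5 - 2 = 3)
(-E*(-2)*x*3 + 128)² = (-3*(-2)*3*3 + 128)² = (-(-6)*3*3 + 128)² = (-1*(-18)*3 + 128)² = (18*3 + 128)² = (54 + 128)² = 182² = 33124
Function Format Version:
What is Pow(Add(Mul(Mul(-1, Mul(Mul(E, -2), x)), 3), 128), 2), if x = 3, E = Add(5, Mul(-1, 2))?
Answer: 33124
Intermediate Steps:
E = 3 (E = Add(5, -2) = 3)
Pow(Add(Mul(Mul(-1, Mul(Mul(E, -2), x)), 3), 128), 2) = Pow(Add(Mul(Mul(-1, Mul(Mul(3, -2), 3)), 3), 128), 2) = Pow(Add(Mul(Mul(-1, Mul(-6, 3)), 3), 128), 2) = Pow(Add(Mul(Mul(-1, -18), 3), 128), 2) = Pow(Add(Mul(18, 3), 128), 2) = Pow(Add(54, 128), 2) = Pow(182, 2) = 33124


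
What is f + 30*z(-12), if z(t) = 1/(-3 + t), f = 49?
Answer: 47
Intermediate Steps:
f + 30*z(-12) = 49 + 30/(-3 - 12) = 49 + 30/(-15) = 49 + 30*(-1/15) = 49 - 2 = 47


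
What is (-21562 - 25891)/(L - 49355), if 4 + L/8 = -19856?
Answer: 47453/208235 ≈ 0.22788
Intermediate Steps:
L = -158880 (L = -32 + 8*(-19856) = -32 - 158848 = -158880)
(-21562 - 25891)/(L - 49355) = (-21562 - 25891)/(-158880 - 49355) = -47453/(-208235) = -47453*(-1/208235) = 47453/208235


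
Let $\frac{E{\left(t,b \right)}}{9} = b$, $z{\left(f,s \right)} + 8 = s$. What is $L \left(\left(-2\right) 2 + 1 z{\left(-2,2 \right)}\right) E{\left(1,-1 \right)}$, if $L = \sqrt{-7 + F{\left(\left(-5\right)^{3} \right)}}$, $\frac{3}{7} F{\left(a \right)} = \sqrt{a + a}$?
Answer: $30 \sqrt{-63 + 105 i \sqrt{10}} \approx 351.76 + 424.77 i$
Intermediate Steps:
$z{\left(f,s \right)} = -8 + s$
$E{\left(t,b \right)} = 9 b$
$F{\left(a \right)} = \frac{7 \sqrt{2} \sqrt{a}}{3}$ ($F{\left(a \right)} = \frac{7 \sqrt{a + a}}{3} = \frac{7 \sqrt{2 a}}{3} = \frac{7 \sqrt{2} \sqrt{a}}{3}$)
$L = \sqrt{-7 + \frac{35 i \sqrt{10}}{3}}$ ($L = \sqrt{-7 + \frac{7 \sqrt{2} \sqrt{\left(-5\right)^{3}}}{3}} = \sqrt{-7 + \frac{7 \sqrt{2} \sqrt{-125}}{3}} = \sqrt{-7 + \frac{7 \sqrt{2} \cdot 5 i \sqrt{5}}{3}} = \sqrt{-7 + \frac{35 i \sqrt{10}}{3}} \approx 3.9084 + 4.7197 i$)
$L \left(\left(-2\right) 2 + 1 z{\left(-2,2 \right)}\right) E{\left(1,-1 \right)} = \frac{\sqrt{-63 + 105 i \sqrt{10}}}{3} \left(\left(-2\right) 2 + 1 \left(-8 + 2\right)\right) 9 \left(-1\right) = \frac{\sqrt{-63 + 105 i \sqrt{10}}}{3} \left(-4 + 1 \left(-6\right)\right) \left(-9\right) = \frac{\sqrt{-63 + 105 i \sqrt{10}}}{3} \left(-4 - 6\right) \left(-9\right) = \frac{\sqrt{-63 + 105 i \sqrt{10}}}{3} \left(-10\right) \left(-9\right) = - \frac{10 \sqrt{-63 + 105 i \sqrt{10}}}{3} \left(-9\right) = 30 \sqrt{-63 + 105 i \sqrt{10}}$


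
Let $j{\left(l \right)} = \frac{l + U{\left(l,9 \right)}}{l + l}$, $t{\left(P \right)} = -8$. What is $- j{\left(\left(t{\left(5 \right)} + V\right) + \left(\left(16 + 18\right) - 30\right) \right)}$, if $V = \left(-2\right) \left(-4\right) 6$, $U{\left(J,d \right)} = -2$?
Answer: $- \frac{21}{44} \approx -0.47727$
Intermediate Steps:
$V = 48$ ($V = 8 \cdot 6 = 48$)
$j{\left(l \right)} = \frac{-2 + l}{2 l}$ ($j{\left(l \right)} = \frac{l - 2}{l + l} = \frac{-2 + l}{2 l}$)
$- j{\left(\left(t{\left(5 \right)} + V\right) + \left(\left(16 + 18\right) - 30\right) \right)} = - \frac{-2 + \left(\left(-8 + 48\right) + \left(\left(16 + 18\right) - 30\right)\right)}{2 \left(\left(-8 + 48\right) + \left(\left(16 + 18\right) - 30\right)\right)} = - \frac{-2 + \left(40 + \left(34 - 30\right)\right)}{2 \left(40 + \left(34 - 30\right)\right)} = - \frac{-2 + \left(40 + 4\right)}{2 \left(40 + 4\right)} = - \frac{-2 + 44}{2 \cdot 44} = - \frac{42}{2 \cdot 44} = \left(-1\right) \frac{21}{44} = - \frac{21}{44}$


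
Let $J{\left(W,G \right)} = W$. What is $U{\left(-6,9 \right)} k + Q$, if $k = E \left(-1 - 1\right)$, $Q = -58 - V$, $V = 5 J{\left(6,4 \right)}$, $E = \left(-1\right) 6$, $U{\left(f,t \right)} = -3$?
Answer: $-124$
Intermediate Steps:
$E = -6$
$V = 30$ ($V = 5 \cdot 6 = 30$)
$Q = -88$ ($Q = -58 - 30 = -88$)
$k = 12$ ($k = - 6 \left(-1 - 1\right) = \left(-6\right) \left(-2\right) = 12$)
$U{\left(-6,9 \right)} k + Q = \left(-3\right) 12 - 88 = -36 - 88 = -124$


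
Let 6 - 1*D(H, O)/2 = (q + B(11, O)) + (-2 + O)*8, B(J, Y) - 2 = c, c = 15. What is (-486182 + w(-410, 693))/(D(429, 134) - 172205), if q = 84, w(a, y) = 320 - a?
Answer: 485452/174507 ≈ 2.7818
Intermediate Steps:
B(J, Y) = 17 (B(J, Y) = 2 + 15 = 17)
D(H, O) = -158 - 16*O (D(H, O) = 12 - 2*((84 + 17) + (-2 + O)*8) = 12 - 2*(101 + (-16 + 8*O)) = 12 - 2*(85 + 8*O) = 12 + (-170 - 16*O) = -158 - 16*O)
(-486182 + w(-410, 693))/(D(429, 134) - 172205) = (-486182 + (320 - 1*(-410)))/((-158 - 16*134) - 172205) = (-486182 + (320 + 410))/((-158 - 2144) - 172205) = (-486182 + 730)/(-2302 - 172205) = -485452/(-174507) = -485452*(-1/174507) = 485452/174507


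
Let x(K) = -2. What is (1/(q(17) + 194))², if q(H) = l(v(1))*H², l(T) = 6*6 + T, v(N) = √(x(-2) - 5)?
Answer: (10598 + 289*I*√7)⁻² ≈ 8.7655e-9 - 1.2714e-9*I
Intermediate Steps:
v(N) = I*√7 (v(N) = √(-2 - 5) = √(-7) = I*√7)
l(T) = 36 + T
q(H) = H²*(36 + I*√7) (q(H) = (36 + I*√7)*H² = H²*(36 + I*√7))
(1/(q(17) + 194))² = (1/(17²*(36 + I*√7) + 194))² = (1/(289*(36 + I*√7) + 194))² = (1/((10404 + 289*I*√7) + 194))² = (1/(10598 + 289*I*√7))² = (10598 + 289*I*√7)⁻²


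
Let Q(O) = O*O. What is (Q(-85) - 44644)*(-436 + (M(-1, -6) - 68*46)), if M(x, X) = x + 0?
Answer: 133398735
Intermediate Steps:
M(x, X) = x
Q(O) = O²
(Q(-85) - 44644)*(-436 + (M(-1, -6) - 68*46)) = ((-85)² - 44644)*(-436 + (-1 - 68*46)) = (7225 - 44644)*(-436 + (-1 - 3128)) = -37419*(-436 - 3129) = -37419*(-3565) = 133398735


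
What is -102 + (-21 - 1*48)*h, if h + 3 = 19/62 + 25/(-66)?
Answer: 37507/341 ≈ 109.99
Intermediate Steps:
h = -3143/1023 (h = -3 + (19/62 + 25/(-66)) = -3 + (19*(1/62) + 25*(-1/66)) = -3 + (19/62 - 25/66) = -3 - 74/1023 = -3143/1023 ≈ -3.0723)
-102 + (-21 - 1*48)*h = -102 + (-21 - 1*48)*(-3143/1023) = -102 + (-21 - 48)*(-3143/1023) = -102 - 69*(-3143/1023) = -102 + 72289/341 = 37507/341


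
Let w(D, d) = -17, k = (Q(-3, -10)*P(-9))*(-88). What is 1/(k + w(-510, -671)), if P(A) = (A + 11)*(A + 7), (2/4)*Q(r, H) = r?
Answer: -1/2129 ≈ -0.00046970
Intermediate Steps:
Q(r, H) = 2*r
P(A) = (7 + A)*(11 + A) (P(A) = (11 + A)*(7 + A) = (7 + A)*(11 + A))
k = -2112 (k = ((2*(-3))*(77 + (-9)**2 + 18*(-9)))*(-88) = -6*(77 + 81 - 162)*(-88) = -6*(-4)*(-88) = 24*(-88) = -2112)
1/(k + w(-510, -671)) = 1/(-2112 - 17) = 1/(-2129) = -1/2129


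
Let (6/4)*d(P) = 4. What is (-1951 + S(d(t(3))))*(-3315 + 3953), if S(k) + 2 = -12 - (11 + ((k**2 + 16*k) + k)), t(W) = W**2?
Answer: -11647328/9 ≈ -1.2941e+6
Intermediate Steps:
d(P) = 8/3 (d(P) = (2/3)*4 = 8/3)
S(k) = -25 - k**2 - 17*k (S(k) = -2 + (-12 - (11 + ((k**2 + 16*k) + k))) = -2 + (-12 - (11 + (k**2 + 17*k))) = -2 + (-12 - (11 + k**2 + 17*k)) = -2 + (-12 + (-11 - k**2 - 17*k)) = -2 + (-23 - k**2 - 17*k) = -25 - k**2 - 17*k)
(-1951 + S(d(t(3))))*(-3315 + 3953) = (-1951 + (-25 - (8/3)**2 - 17*8/3))*(-3315 + 3953) = (-1951 + (-25 - 1*64/9 - 136/3))*638 = (-1951 + (-25 - 64/9 - 136/3))*638 = (-1951 - 697/9)*638 = -18256/9*638 = -11647328/9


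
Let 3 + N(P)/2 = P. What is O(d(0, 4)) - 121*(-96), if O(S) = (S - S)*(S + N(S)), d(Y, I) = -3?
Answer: 11616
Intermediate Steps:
N(P) = -6 + 2*P
O(S) = 0 (O(S) = (S - S)*(S + (-6 + 2*S)) = 0*(-6 + 3*S) = 0)
O(d(0, 4)) - 121*(-96) = 0 - 121*(-96) = 0 + 11616 = 11616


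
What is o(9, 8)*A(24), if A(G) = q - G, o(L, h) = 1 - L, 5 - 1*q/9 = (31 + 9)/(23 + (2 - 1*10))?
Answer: 24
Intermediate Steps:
q = 21 (q = 45 - 9*(31 + 9)/(23 + (2 - 1*10)) = 45 - 360/(23 + (2 - 10)) = 45 - 360/(23 - 8) = 45 - 360/15 = 45 - 9*8/3 = 45 - 24 = 21)
A(G) = 21 - G
o(9, 8)*A(24) = (1 - 1*9)*(21 - 1*24) = (1 - 9)*(21 - 24) = -8*(-3) = 24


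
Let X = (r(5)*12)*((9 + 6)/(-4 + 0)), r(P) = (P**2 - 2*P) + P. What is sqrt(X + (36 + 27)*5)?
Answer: 3*I*sqrt(65) ≈ 24.187*I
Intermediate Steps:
r(P) = P**2 - P
X = -900 (X = ((5*(-1 + 5))*12)*((9 + 6)/(-4 + 0)) = ((5*4)*12)*(15/(-4)) = (20*12)*(15*(-1/4)) = 240*(-15/4) = -900)
sqrt(X + (36 + 27)*5) = sqrt(-900 + (36 + 27)*5) = sqrt(-900 + 63*5) = sqrt(-900 + 315) = sqrt(-585) = 3*I*sqrt(65)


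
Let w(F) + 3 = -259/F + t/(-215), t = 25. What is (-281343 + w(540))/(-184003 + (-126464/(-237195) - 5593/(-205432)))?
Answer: 589499912165059742/385536642580542391 ≈ 1.5290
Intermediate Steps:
w(F) = -134/43 - 259/F (w(F) = -3 + (-259/F + 25/(-215)) = -3 + (-259/F + 25*(-1/215)) = -3 + (-259/F - 5/43) = -3 + (-5/43 - 259/F) = -134/43 - 259/F)
(-281343 + w(540))/(-184003 + (-126464/(-237195) - 5593/(-205432))) = (-281343 + (-134/43 - 259/540))/(-184003 + (-126464/(-237195) - 5593/(-205432))) = (-281343 + (-134/43 - 259*1/540))/(-184003 + (-126464*(-1/237195) - 5593*(-1/205432))) = (-281343 + (-134/43 - 259/540))/(-184003 + (126464/237195 + 5593/205432)) = (-281343 - 83497/23220)/(-184003 + 27306384083/48727443240) = -6532867957/(23220*(-8965968432105637/48727443240)) = -6532867957/23220*(-48727443240/8965968432105637) = 589499912165059742/385536642580542391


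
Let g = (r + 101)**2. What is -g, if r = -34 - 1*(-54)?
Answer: -14641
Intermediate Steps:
r = 20 (r = -34 + 54 = 20)
g = 14641 (g = (20 + 101)**2 = 121**2 = 14641)
-g = -1*14641 = -14641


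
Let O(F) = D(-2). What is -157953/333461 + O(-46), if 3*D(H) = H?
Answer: -1140781/1000383 ≈ -1.1403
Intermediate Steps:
D(H) = H/3
O(F) = -⅔ (O(F) = (⅓)*(-2) = -⅔)
-157953/333461 + O(-46) = -157953/333461 - ⅔ = -1140781/1000383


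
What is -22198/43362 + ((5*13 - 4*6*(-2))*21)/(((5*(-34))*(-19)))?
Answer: 1418113/6366330 ≈ 0.22275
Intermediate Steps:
-22198/43362 + ((5*13 - 4*6*(-2))*21)/(((5*(-34))*(-19))) = -22198*1/43362 + ((65 - 24*(-2))*21)/((-170*(-19))) = -1009/1971 + ((65 + 48)*21)/3230 = -1009/1971 + (113*21)*(1/3230) = -1009/1971 + 2373*(1/3230) = -1009/1971 + 2373/3230 = 1418113/6366330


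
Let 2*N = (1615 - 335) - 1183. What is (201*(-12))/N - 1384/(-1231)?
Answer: -5804096/119407 ≈ -48.608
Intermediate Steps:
N = 97/2 (N = ((1615 - 335) - 1183)/2 = (1280 - 1183)/2 = (½)*97 = 97/2 ≈ 48.500)
(201*(-12))/N - 1384/(-1231) = (201*(-12))/(97/2) - 1384/(-1231) = -2412*2/97 - 1384*(-1/1231) = -4824/97 + 1384/1231 = -5804096/119407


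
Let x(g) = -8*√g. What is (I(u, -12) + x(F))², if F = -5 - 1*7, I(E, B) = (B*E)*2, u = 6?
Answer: 19968 + 4608*I*√3 ≈ 19968.0 + 7981.3*I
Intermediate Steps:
I(E, B) = 2*B*E
F = -12 (F = -5 - 7 = -12)
(I(u, -12) + x(F))² = (2*(-12)*6 - 16*I*√3)² = (-144 - 16*I*√3)²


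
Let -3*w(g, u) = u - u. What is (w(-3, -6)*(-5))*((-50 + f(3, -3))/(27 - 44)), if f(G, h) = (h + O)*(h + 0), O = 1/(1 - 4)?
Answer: 0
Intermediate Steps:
O = -1/3 (O = 1/(-3) = -1/3 ≈ -0.33333)
w(g, u) = 0 (w(g, u) = -(u - u)/3 = -1/3*0 = 0)
f(G, h) = h*(-1/3 + h) (f(G, h) = (h - 1/3)*(h + 0) = (-1/3 + h)*h = h*(-1/3 + h))
(w(-3, -6)*(-5))*((-50 + f(3, -3))/(27 - 44)) = (0*(-5))*((-50 - 3*(-1/3 - 3))/(27 - 44)) = 0*((-50 - 3*(-10/3))/(-17)) = 0*((-50 + 10)*(-1/17)) = 0*(-40*(-1/17)) = 0*(40/17) = 0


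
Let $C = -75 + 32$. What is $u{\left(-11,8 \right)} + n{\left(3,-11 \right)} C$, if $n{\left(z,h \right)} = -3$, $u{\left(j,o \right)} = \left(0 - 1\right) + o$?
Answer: $136$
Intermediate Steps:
$u{\left(j,o \right)} = -1 + o$
$C = -43$
$u{\left(-11,8 \right)} + n{\left(3,-11 \right)} C = \left(-1 + 8\right) - -129 = 7 + 129 = 136$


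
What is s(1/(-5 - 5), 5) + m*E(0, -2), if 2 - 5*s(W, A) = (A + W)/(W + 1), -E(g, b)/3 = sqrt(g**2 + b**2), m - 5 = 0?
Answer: -1381/45 ≈ -30.689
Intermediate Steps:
m = 5 (m = 5 + 0 = 5)
E(g, b) = -3*sqrt(b**2 + g**2) (E(g, b) = -3*sqrt(g**2 + b**2) = -3*sqrt(b**2 + g**2))
s(W, A) = 2/5 - (A + W)/(5*(1 + W)) (s(W, A) = 2/5 - (A + W)/(5*(W + 1)) = 2/5 - (A + W)/(5*(1 + W)))
s(1/(-5 - 5), 5) + m*E(0, -2) = (2 + 1/(-5 - 5) - 1*5)/(5*(1 + 1/(-5 - 5))) + 5*(-3*sqrt((-2)**2 + 0**2)) = (2 + 1/(-10) - 5)/(5*(1 + 1/(-10))) + 5*(-3*sqrt(4 + 0)) = (2 - 1/10 - 5)/(5*(1 - 1/10)) + 5*(-3*sqrt(4)) = (1/5)*(-31/10)/(9/10) + 5*(-3*2) = (1/5)*(10/9)*(-31/10) + 5*(-6) = -31/45 - 30 = -1381/45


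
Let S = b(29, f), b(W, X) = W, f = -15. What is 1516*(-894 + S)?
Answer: -1311340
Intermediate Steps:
S = 29
1516*(-894 + S) = 1516*(-894 + 29) = 1516*(-865) = -1311340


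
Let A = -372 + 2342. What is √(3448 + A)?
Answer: 3*√602 ≈ 73.607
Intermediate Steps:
A = 1970
√(3448 + A) = √(3448 + 1970) = √5418 = 3*√602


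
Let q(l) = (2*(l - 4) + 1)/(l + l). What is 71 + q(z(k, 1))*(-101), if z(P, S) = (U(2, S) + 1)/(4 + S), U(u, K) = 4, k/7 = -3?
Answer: 647/2 ≈ 323.50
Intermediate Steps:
k = -21 (k = 7*(-3) = -21)
z(P, S) = 5/(4 + S) (z(P, S) = (4 + 1)/(4 + S) = 5/(4 + S))
q(l) = (-7 + 2*l)/(2*l) (q(l) = (2*(-4 + l) + 1)/((2*l)) = ((-8 + 2*l) + 1)*(1/(2*l)) = (-7 + 2*l)*(1/(2*l)) = (-7 + 2*l)/(2*l))
71 + q(z(k, 1))*(-101) = 71 + ((-7/2 + 5/(4 + 1))/((5/(4 + 1))))*(-101) = 71 + ((-7/2 + 5/5)/((5/5)))*(-101) = 71 + ((-7/2 + 5*(1/5))/((5*(1/5))))*(-101) = 71 + ((-7/2 + 1)/1)*(-101) = 71 + (1*(-5/2))*(-101) = 71 - 5/2*(-101) = 71 + 505/2 = 647/2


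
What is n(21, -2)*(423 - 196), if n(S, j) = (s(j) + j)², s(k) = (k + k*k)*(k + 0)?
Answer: 8172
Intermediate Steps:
s(k) = k*(k + k²) (s(k) = (k + k²)*k = k*(k + k²))
n(S, j) = (j + j²*(1 + j))² (n(S, j) = (j²*(1 + j) + j)² = (j + j²*(1 + j))²)
n(21, -2)*(423 - 196) = ((-2)²*(1 - 2*(1 - 2))²)*(423 - 196) = (4*(1 - 2*(-1))²)*227 = (4*(1 + 2)²)*227 = (4*3²)*227 = (4*9)*227 = 36*227 = 8172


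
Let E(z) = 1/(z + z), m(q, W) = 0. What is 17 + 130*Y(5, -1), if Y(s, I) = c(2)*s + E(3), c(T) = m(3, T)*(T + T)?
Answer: 116/3 ≈ 38.667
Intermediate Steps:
c(T) = 0 (c(T) = 0*(T + T) = 0*(2*T) = 0)
E(z) = 1/(2*z)
Y(s, I) = 1/6 (Y(s, I) = 0*s + (1/2)/3 = 0 + (1/2)*(1/3) = 0 + 1/6 = 1/6)
17 + 130*Y(5, -1) = 17 + 130*(1/6) = 17 + 65/3 = 116/3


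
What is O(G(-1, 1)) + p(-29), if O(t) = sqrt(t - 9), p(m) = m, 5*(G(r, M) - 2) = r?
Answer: -29 + 6*I*sqrt(5)/5 ≈ -29.0 + 2.6833*I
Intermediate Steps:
G(r, M) = 2 + r/5
O(t) = sqrt(-9 + t)
O(G(-1, 1)) + p(-29) = sqrt(-9 + (2 + (1/5)*(-1))) - 29 = sqrt(-9 + (2 - 1/5)) - 29 = sqrt(-9 + 9/5) - 29 = sqrt(-36/5) - 29 = 6*I*sqrt(5)/5 - 29 = -29 + 6*I*sqrt(5)/5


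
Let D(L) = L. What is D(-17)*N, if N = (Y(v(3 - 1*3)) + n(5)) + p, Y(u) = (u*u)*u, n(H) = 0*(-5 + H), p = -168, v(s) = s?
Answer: 2856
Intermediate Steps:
n(H) = 0
Y(u) = u³ (Y(u) = u²*u = u³)
N = -168 (N = ((3 - 1*3)³ + 0) - 168 = ((3 - 3)³ + 0) - 168 = (0³ + 0) - 168 = (0 + 0) - 168 = 0 - 168 = -168)
D(-17)*N = -17*(-168) = 2856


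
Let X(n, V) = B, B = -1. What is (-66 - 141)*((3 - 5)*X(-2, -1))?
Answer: -414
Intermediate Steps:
X(n, V) = -1
(-66 - 141)*((3 - 5)*X(-2, -1)) = (-66 - 141)*((3 - 5)*(-1)) = -(-414)*(-1) = -207*2 = -414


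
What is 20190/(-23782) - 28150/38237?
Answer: -720734165/454676167 ≈ -1.5852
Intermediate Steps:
20190/(-23782) - 28150/38237 = 20190*(-1/23782) - 28150*1/38237 = -10095/11891 - 28150/38237 = -720734165/454676167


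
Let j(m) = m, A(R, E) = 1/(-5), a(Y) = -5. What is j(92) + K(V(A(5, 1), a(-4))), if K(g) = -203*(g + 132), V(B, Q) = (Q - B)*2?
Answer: -123776/5 ≈ -24755.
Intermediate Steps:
A(R, E) = -⅕
V(B, Q) = -2*B + 2*Q
K(g) = -26796 - 203*g (K(g) = -203*(132 + g) = -26796 - 203*g)
j(92) + K(V(A(5, 1), a(-4))) = 92 + (-26796 - 203*(-2*(-⅕) + 2*(-5))) = 92 + (-26796 - 203*(⅖ - 10)) = 92 + (-26796 - 203*(-48/5)) = 92 + (-26796 + 9744/5) = 92 - 124236/5 = -123776/5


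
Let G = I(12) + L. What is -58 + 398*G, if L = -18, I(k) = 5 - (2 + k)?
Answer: -10804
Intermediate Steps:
I(k) = 3 - k (I(k) = 5 + (-2 - k) = 3 - k)
G = -27 (G = (3 - 1*12) - 18 = (3 - 12) - 18 = -9 - 18 = -27)
-58 + 398*G = -58 + 398*(-27) = -58 - 10746 = -10804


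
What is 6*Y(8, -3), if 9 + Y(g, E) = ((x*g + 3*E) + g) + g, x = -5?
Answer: -252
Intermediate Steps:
Y(g, E) = -9 - 3*g + 3*E (Y(g, E) = -9 + (((-5*g + 3*E) + g) + g) = -9 + ((-4*g + 3*E) + g) = -9 + (-3*g + 3*E) = -9 - 3*g + 3*E)
6*Y(8, -3) = 6*(-9 - 3*8 + 3*(-3)) = 6*(-9 - 24 - 9) = 6*(-42) = -252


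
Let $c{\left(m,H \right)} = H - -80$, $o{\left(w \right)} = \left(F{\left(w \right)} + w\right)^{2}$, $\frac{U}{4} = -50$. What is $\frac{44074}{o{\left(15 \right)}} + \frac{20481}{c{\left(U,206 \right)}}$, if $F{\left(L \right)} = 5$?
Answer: $\frac{5199391}{28600} \approx 181.8$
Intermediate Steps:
$U = -200$ ($U = 4 \left(-50\right) = -200$)
$o{\left(w \right)} = \left(5 + w\right)^{2}$
$c{\left(m,H \right)} = 80 + H$ ($c{\left(m,H \right)} = H + 80 = 80 + H$)
$\frac{44074}{o{\left(15 \right)}} + \frac{20481}{c{\left(U,206 \right)}} = \frac{44074}{\left(5 + 15\right)^{2}} + \frac{20481}{80 + 206} = \frac{44074}{20^{2}} + \frac{20481}{286} = \frac{44074}{400} + 20481 \cdot \frac{1}{286} = 44074 \cdot \frac{1}{400} + \frac{20481}{286} = \frac{22037}{200} + \frac{20481}{286} = \frac{5199391}{28600}$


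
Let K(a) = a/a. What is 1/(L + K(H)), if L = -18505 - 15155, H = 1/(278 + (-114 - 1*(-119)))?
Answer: -1/33659 ≈ -2.9710e-5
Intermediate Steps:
H = 1/283 (H = 1/(278 + (-114 + 119)) = 1/(278 + 5) = 1/283 ≈ 0.0035336)
K(a) = 1
L = -33660
1/(L + K(H)) = 1/(-33660 + 1) = 1/(-33659) = -1/33659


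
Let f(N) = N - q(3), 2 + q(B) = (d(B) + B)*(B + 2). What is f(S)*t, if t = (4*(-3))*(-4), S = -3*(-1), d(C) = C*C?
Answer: -2640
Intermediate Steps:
d(C) = C**2
S = 3
t = 48 (t = -12*(-4) = 48)
q(B) = -2 + (2 + B)*(B + B**2) (q(B) = -2 + (B**2 + B)*(B + 2) = -2 + (B + B**2)*(2 + B) = -2 + (2 + B)*(B + B**2))
f(N) = -58 + N (f(N) = N - (-2 + 3**3 + 2*3 + 3*3**2) = N - (-2 + 27 + 6 + 3*9) = N - (-2 + 27 + 6 + 27) = N - 1*58 = N - 58 = -58 + N)
f(S)*t = (-58 + 3)*48 = -55*48 = -2640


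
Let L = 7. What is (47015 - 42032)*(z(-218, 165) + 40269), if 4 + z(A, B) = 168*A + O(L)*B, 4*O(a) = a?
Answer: 78327777/4 ≈ 1.9582e+7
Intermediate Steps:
O(a) = a/4
z(A, B) = -4 + 168*A + 7*B/4 (z(A, B) = -4 + (168*A + ((1/4)*7)*B) = -4 + (168*A + 7*B/4) = -4 + 168*A + 7*B/4)
(47015 - 42032)*(z(-218, 165) + 40269) = (47015 - 42032)*((-4 + 168*(-218) + (7/4)*165) + 40269) = 4983*((-4 - 36624 + 1155/4) + 40269) = 4983*(-145357/4 + 40269) = 4983*(15719/4) = 78327777/4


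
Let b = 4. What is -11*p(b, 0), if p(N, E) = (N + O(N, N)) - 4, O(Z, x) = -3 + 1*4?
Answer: -11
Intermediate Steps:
O(Z, x) = 1 (O(Z, x) = -3 + 4 = 1)
p(N, E) = -3 + N (p(N, E) = (N + 1) - 4 = (1 + N) - 4 = -3 + N)
-11*p(b, 0) = -11*(-3 + 4) = -11*1 = -11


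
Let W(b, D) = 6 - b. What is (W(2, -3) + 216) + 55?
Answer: 275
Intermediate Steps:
(W(2, -3) + 216) + 55 = ((6 - 1*2) + 216) + 55 = ((6 - 2) + 216) + 55 = (4 + 216) + 55 = 220 + 55 = 275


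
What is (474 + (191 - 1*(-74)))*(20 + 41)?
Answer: 45079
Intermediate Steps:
(474 + (191 - 1*(-74)))*(20 + 41) = (474 + (191 + 74))*61 = (474 + 265)*61 = 739*61 = 45079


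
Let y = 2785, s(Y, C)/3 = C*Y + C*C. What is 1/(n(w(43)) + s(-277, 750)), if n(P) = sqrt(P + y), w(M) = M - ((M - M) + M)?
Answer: 212850/226525611943 - sqrt(2785)/1132628059715 ≈ 9.3958e-7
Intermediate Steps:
s(Y, C) = 3*C**2 + 3*C*Y (s(Y, C) = 3*(C*Y + C*C) = 3*(C*Y + C**2) = 3*(C**2 + C*Y) = 3*C**2 + 3*C*Y)
w(M) = 0 (w(M) = M - (0 + M) = M - M = 0)
n(P) = sqrt(2785 + P) (n(P) = sqrt(P + 2785) = sqrt(2785 + P))
1/(n(w(43)) + s(-277, 750)) = 1/(sqrt(2785 + 0) + 3*750*(750 - 277)) = 1/(sqrt(2785) + 3*750*473) = 1/(sqrt(2785) + 1064250) = 1/(1064250 + sqrt(2785))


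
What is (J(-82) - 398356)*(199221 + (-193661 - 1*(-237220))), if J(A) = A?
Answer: -96732777640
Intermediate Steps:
(J(-82) - 398356)*(199221 + (-193661 - 1*(-237220))) = (-82 - 398356)*(199221 + (-193661 - 1*(-237220))) = -398438*(199221 + (-193661 + 237220)) = -398438*(199221 + 43559) = -398438*242780 = -96732777640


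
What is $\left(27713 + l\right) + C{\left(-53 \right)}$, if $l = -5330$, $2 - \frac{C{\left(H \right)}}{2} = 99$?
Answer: $22189$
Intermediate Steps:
$C{\left(H \right)} = -194$ ($C{\left(H \right)} = 4 - 198 = -194$)
$\left(27713 + l\right) + C{\left(-53 \right)} = \left(27713 - 5330\right) - 194 = 22383 - 194 = 22189$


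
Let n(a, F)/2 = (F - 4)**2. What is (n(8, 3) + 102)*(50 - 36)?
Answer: 1456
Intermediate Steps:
n(a, F) = 2*(-4 + F)**2 (n(a, F) = 2*(F - 4)**2 = 2*(-4 + F)**2)
(n(8, 3) + 102)*(50 - 36) = (2*(-4 + 3)**2 + 102)*(50 - 36) = (2*(-1)**2 + 102)*14 = (2*1 + 102)*14 = (2 + 102)*14 = 104*14 = 1456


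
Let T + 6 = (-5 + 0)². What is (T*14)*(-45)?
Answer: -11970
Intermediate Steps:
T = 19 (T = -6 + (-5 + 0)² = -6 + (-5)² = -6 + 25 = 19)
(T*14)*(-45) = (19*14)*(-45) = 266*(-45) = -11970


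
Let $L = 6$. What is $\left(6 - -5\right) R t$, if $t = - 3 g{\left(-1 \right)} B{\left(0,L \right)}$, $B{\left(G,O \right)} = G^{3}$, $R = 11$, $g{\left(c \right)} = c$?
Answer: $0$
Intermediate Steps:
$t = 0$ ($t = \left(-3\right) \left(-1\right) 0^{3} = 3 \cdot 0 = 0$)
$\left(6 - -5\right) R t = \left(6 - -5\right) 11 \cdot 0 = \left(6 + 5\right) 11 \cdot 0 = 11 \cdot 11 \cdot 0 = 121 \cdot 0 = 0$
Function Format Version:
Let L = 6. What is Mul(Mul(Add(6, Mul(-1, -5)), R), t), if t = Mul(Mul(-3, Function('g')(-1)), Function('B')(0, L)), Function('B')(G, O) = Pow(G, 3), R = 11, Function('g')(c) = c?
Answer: 0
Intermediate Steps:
t = 0 (t = Mul(Mul(-3, -1), Pow(0, 3)) = Mul(3, 0) = 0)
Mul(Mul(Add(6, Mul(-1, -5)), R), t) = Mul(Mul(Add(6, Mul(-1, -5)), 11), 0) = Mul(Mul(Add(6, 5), 11), 0) = Mul(Mul(11, 11), 0) = Mul(121, 0) = 0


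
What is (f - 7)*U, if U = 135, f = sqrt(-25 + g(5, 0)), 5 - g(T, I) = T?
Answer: -945 + 675*I ≈ -945.0 + 675.0*I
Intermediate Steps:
g(T, I) = 5 - T
f = 5*I (f = sqrt(-25 + (5 - 1*5)) = sqrt(-25 + (5 - 5)) = sqrt(-25 + 0) = sqrt(-25) = 5*I ≈ 5.0*I)
(f - 7)*U = (5*I - 7)*135 = (-7 + 5*I)*135 = -945 + 675*I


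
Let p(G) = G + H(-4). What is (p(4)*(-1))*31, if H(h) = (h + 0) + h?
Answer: 124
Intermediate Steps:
H(h) = 2*h (H(h) = h + h = 2*h)
p(G) = -8 + G (p(G) = G + 2*(-4) = G - 8 = -8 + G)
(p(4)*(-1))*31 = ((-8 + 4)*(-1))*31 = -4*(-1)*31 = 4*31 = 124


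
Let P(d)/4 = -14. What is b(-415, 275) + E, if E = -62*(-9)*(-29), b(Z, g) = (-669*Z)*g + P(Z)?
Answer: 76333387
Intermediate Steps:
P(d) = -56 (P(d) = 4*(-14) = -56)
b(Z, g) = -56 - 669*Z*g (b(Z, g) = (-669*Z)*g - 56 = -669*Z*g - 56 = -56 - 669*Z*g)
E = -16182 (E = 558*(-29) = -16182)
b(-415, 275) + E = (-56 - 669*(-415)*275) - 16182 = (-56 + 76349625) - 16182 = 76349569 - 16182 = 76333387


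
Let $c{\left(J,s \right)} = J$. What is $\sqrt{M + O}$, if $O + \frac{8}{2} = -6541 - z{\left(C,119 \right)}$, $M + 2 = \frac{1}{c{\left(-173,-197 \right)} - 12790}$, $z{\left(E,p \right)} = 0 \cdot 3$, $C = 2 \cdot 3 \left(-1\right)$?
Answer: $\frac{i \sqrt{1100153761806}}{12963} \approx 80.914 i$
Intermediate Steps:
$C = -6$ ($C = 6 \left(-1\right) = -6$)
$z{\left(E,p \right)} = 0$
$M = - \frac{25927}{12963}$ ($M = -2 + \frac{1}{-173 - 12790} = -2 + \frac{1}{-12963} = -2 - \frac{1}{12963} = - \frac{25927}{12963} \approx -2.0001$)
$O = -6545$ ($O = -4 - 6541 = -6545$)
$\sqrt{M + O} = \sqrt{- \frac{25927}{12963} - 6545} = \sqrt{- \frac{84868762}{12963}} = \frac{i \sqrt{1100153761806}}{12963}$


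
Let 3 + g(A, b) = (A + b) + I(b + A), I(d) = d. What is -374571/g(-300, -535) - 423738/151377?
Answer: 18664173531/84417907 ≈ 221.09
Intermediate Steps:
g(A, b) = -3 + 2*A + 2*b (g(A, b) = -3 + ((A + b) + (b + A)) = -3 + ((A + b) + (A + b)) = -3 + (2*A + 2*b) = -3 + 2*A + 2*b)
-374571/g(-300, -535) - 423738/151377 = -374571/(-3 + 2*(-300) + 2*(-535)) - 423738/151377 = -374571/(-3 - 600 - 1070) - 423738*1/151377 = -374571/(-1673) - 141246/50459 = -374571*(-1/1673) - 141246/50459 = 374571/1673 - 141246/50459 = 18664173531/84417907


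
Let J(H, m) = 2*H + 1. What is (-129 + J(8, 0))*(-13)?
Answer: 1456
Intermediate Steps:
J(H, m) = 1 + 2*H
(-129 + J(8, 0))*(-13) = (-129 + (1 + 2*8))*(-13) = (-129 + (1 + 16))*(-13) = (-129 + 17)*(-13) = -112*(-13) = 1456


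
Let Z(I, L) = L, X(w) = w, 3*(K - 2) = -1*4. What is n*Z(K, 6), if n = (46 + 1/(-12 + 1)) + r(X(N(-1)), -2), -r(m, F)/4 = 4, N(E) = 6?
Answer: 1974/11 ≈ 179.45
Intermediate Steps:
K = 2/3 (K = 2 + (-1*4)/3 = 2 + (1/3)*(-4) = 2 - 4/3 = 2/3 ≈ 0.66667)
r(m, F) = -16 (r(m, F) = -4*4 = -16)
n = 329/11 (n = (46 + 1/(-12 + 1)) - 16 = (46 + 1/(-11)) - 16 = (46 - 1/11) - 16 = 505/11 - 16 = 329/11 ≈ 29.909)
n*Z(K, 6) = (329/11)*6 = 1974/11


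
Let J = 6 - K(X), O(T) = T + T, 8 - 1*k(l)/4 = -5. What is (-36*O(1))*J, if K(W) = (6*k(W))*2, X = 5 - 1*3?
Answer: 44496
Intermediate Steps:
X = 2 (X = 5 - 3 = 2)
k(l) = 52 (k(l) = 32 - 4*(-5) = 32 + 20 = 52)
O(T) = 2*T
K(W) = 624 (K(W) = (6*52)*2 = 312*2 = 624)
J = -618 (J = 6 - 1*624 = 6 - 624 = -618)
(-36*O(1))*J = -72*(-618) = 44496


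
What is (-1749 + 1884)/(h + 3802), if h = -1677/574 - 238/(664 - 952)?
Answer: 1115856/31408493 ≈ 0.035527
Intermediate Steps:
h = -86591/41328 (h = -1677*1/574 - 238/(-288) = -1677/574 - 238*(-1/288) = -1677/574 + 119/144 = -86591/41328 ≈ -2.0952)
(-1749 + 1884)/(h + 3802) = (-1749 + 1884)/(-86591/41328 + 3802) = 135/(157042465/41328) = 135*(41328/157042465) = 1115856/31408493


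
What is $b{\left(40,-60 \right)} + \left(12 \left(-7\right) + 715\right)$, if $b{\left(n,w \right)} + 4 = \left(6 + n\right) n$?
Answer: $2467$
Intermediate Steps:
$b{\left(n,w \right)} = -4 + n \left(6 + n\right)$ ($b{\left(n,w \right)} = -4 + \left(6 + n\right) n = -4 + n \left(6 + n\right)$)
$b{\left(40,-60 \right)} + \left(12 \left(-7\right) + 715\right) = \left(-4 + 40^{2} + 6 \cdot 40\right) + \left(12 \left(-7\right) + 715\right) = \left(-4 + 1600 + 240\right) + \left(-84 + 715\right) = 1836 + 631 = 2467$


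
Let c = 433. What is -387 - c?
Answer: -820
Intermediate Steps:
-387 - c = -387 - 1*433 = -387 - 433 = -820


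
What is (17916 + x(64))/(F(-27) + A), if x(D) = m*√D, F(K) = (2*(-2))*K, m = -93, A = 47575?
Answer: 17172/47683 ≈ 0.36013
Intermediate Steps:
F(K) = -4*K
x(D) = -93*√D
(17916 + x(64))/(F(-27) + A) = (17916 - 93*√64)/(-4*(-27) + 47575) = (17916 - 93*8)/(108 + 47575) = (17916 - 744)/47683 = 17172*(1/47683) = 17172/47683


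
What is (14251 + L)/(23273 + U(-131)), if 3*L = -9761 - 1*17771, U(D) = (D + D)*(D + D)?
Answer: 15221/275751 ≈ 0.055198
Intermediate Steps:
U(D) = 4*D**2 (U(D) = (2*D)*(2*D) = 4*D**2)
L = -27532/3 (L = (-9761 - 1*17771)/3 = (-9761 - 17771)/3 = (1/3)*(-27532) = -27532/3 ≈ -9177.3)
(14251 + L)/(23273 + U(-131)) = (14251 - 27532/3)/(23273 + 4*(-131)**2) = 15221/(3*(23273 + 4*17161)) = 15221/(3*(23273 + 68644)) = (15221/3)/91917 = (15221/3)*(1/91917) = 15221/275751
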